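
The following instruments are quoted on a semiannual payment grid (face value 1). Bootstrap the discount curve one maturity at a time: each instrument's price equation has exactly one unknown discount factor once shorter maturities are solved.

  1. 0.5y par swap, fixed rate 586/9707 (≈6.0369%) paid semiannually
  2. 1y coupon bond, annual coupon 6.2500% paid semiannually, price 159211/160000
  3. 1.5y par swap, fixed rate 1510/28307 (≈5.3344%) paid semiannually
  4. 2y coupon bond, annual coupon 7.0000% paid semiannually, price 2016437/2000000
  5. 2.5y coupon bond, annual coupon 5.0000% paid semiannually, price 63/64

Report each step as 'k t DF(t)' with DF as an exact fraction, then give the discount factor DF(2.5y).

step 1 [0.5y] swap r/2=293/9707: DF=(1 − 293/9707·(0))/(1+293/9707) = 9707/10000 ≈ 0.970700
step 2 [1y] bond c/2=1/32: DF=(159211/160000 − 1/32·(0.970700))/(1+1/32) = 1871/2000 ≈ 0.935500
step 3 [1.5y] swap r/2=755/28307: DF=(1 − 755/28307·(0.970700+0.935500))/(1+755/28307) = 1849/2000 ≈ 0.924500
step 4 [2y] bond c/2=7/200: DF=(2016437/2000000 − 7/200·(0.970700+0.935500+0.924500))/(1+7/200) = 549/625 ≈ 0.878400
step 5 [2.5y] bond c/2=1/40: DF=(63/64 − 1/40·(0.970700+0.935500+0.924500+0.878400))/(1+1/40) = 8699/10000 ≈ 0.869900

1 1/2 9707/10000
2 1 1871/2000
3 3/2 1849/2000
4 2 549/625
5 5/2 8699/10000
DF(2.5y) = 8699/10000 ≈ 0.869900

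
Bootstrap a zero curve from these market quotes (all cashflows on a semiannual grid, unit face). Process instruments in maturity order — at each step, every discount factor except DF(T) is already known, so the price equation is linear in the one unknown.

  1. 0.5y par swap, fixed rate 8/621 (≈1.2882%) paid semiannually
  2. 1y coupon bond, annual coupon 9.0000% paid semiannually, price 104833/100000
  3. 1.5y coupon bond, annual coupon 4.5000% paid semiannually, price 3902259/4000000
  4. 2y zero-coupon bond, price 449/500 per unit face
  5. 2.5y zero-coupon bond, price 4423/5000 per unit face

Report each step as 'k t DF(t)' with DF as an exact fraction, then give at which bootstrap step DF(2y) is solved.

1 1/2 621/625
2 1 2401/2500
3 3/2 9111/10000
4 2 449/500
5 5/2 4423/5000
DF(2y) is solved at step 4

step 1 [0.5y] swap r/2=4/621: DF=(1 − 4/621·(0))/(1+4/621) = 621/625 ≈ 0.993600
step 2 [1y] bond c/2=9/200: DF=(104833/100000 − 9/200·(0.993600))/(1+9/200) = 2401/2500 ≈ 0.960400
step 3 [1.5y] bond c/2=9/400: DF=(3902259/4000000 − 9/400·(0.993600+0.960400))/(1+9/400) = 9111/10000 ≈ 0.911100
step 4 [2y] zero: DF = P = 449/500 ≈ 0.898000
step 5 [2.5y] zero: DF = P = 4423/5000 ≈ 0.884600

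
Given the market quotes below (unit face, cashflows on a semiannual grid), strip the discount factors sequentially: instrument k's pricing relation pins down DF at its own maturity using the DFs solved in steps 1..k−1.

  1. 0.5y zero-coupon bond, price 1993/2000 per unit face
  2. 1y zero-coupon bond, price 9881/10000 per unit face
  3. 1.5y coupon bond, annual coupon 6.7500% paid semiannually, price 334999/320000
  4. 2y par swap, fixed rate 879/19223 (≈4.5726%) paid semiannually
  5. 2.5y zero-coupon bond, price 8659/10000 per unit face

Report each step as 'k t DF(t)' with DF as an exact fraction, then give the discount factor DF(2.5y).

1 1/2 1993/2000
2 1 9881/10000
3 3/2 9479/10000
4 2 9121/10000
5 5/2 8659/10000
DF(2.5y) = 8659/10000 ≈ 0.865900

step 1 [0.5y] zero: DF = P = 1993/2000 ≈ 0.996500
step 2 [1y] zero: DF = P = 9881/10000 ≈ 0.988100
step 3 [1.5y] bond c/2=27/800: DF=(334999/320000 − 27/800·(0.996500+0.988100))/(1+27/800) = 9479/10000 ≈ 0.947900
step 4 [2y] swap r/2=879/38446: DF=(1 − 879/38446·(0.996500+0.988100+0.947900))/(1+879/38446) = 9121/10000 ≈ 0.912100
step 5 [2.5y] zero: DF = P = 8659/10000 ≈ 0.865900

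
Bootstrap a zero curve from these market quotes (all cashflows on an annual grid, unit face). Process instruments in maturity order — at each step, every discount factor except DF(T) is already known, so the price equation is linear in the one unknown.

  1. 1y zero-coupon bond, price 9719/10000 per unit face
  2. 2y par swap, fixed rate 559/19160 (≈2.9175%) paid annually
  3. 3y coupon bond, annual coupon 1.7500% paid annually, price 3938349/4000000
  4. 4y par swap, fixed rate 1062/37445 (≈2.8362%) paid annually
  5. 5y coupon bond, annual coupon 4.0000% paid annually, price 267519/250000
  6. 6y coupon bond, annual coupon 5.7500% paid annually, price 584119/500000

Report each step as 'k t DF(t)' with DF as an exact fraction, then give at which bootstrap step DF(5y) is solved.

step 1 [1y] zero: DF = P = 9719/10000 ≈ 0.971900
step 2 [2y] swap r/1=559/19160: DF=(1 − 559/19160·(0.971900))/(1+559/19160) = 9441/10000 ≈ 0.944100
step 3 [3y] bond c/1=7/400: DF=(3938349/4000000 − 7/400·(0.971900+0.944100))/(1+7/400) = 9347/10000 ≈ 0.934700
step 4 [4y] swap r/1=1062/37445: DF=(1 − 1062/37445·(0.971900+0.944100+0.934700))/(1+1062/37445) = 4469/5000 ≈ 0.893800
step 5 [5y] bond c/1=1/25: DF=(267519/250000 − 1/25·(0.971900+0.944100+0.934700+0.893800))/(1+1/25) = 8849/10000 ≈ 0.884900
step 6 [6y] bond c/1=23/400: DF=(584119/500000 − 23/400·(0.971900+0.944100+0.934700+0.893800+0.884900))/(1+23/400) = 853/1000 ≈ 0.853000

1 1 9719/10000
2 2 9441/10000
3 3 9347/10000
4 4 4469/5000
5 5 8849/10000
6 6 853/1000
DF(5y) is solved at step 5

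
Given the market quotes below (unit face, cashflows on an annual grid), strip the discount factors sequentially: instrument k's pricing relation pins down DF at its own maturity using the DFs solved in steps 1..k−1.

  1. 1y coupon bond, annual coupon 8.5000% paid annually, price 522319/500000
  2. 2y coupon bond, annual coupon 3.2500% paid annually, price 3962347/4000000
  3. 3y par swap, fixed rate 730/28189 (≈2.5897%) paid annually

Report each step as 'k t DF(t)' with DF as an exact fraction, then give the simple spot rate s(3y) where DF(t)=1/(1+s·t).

step 1 [1y] bond c/1=17/200: DF=(522319/500000 − 17/200·(0))/(1+17/200) = 2407/2500 ≈ 0.962800
step 2 [2y] bond c/1=13/400: DF=(3962347/4000000 − 13/400·(0.962800))/(1+13/400) = 9291/10000 ≈ 0.929100
step 3 [3y] swap r/1=730/28189: DF=(1 − 730/28189·(0.962800+0.929100))/(1+730/28189) = 927/1000 ≈ 0.927000

1 1 2407/2500
2 2 9291/10000
3 3 927/1000
s(3y) = (1/(927/1000) − 1)/(3) = 73/2781 ≈ 2.6250%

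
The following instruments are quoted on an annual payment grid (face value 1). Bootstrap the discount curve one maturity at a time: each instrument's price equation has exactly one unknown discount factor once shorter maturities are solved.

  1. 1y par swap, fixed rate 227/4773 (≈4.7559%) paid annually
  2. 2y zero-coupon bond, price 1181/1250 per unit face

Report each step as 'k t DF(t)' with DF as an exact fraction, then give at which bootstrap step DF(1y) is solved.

step 1 [1y] swap r/1=227/4773: DF=(1 − 227/4773·(0))/(1+227/4773) = 4773/5000 ≈ 0.954600
step 2 [2y] zero: DF = P = 1181/1250 ≈ 0.944800

1 1 4773/5000
2 2 1181/1250
DF(1y) is solved at step 1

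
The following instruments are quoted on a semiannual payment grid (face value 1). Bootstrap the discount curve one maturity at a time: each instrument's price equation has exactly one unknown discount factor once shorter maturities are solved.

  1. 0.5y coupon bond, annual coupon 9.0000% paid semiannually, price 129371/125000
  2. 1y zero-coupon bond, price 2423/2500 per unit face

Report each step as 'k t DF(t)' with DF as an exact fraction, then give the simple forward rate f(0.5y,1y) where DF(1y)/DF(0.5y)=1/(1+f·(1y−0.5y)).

1 1/2 619/625
2 1 2423/2500
f(0.5y,1y) = ((619/625)/(2423/2500) − 1)/(1/2) = 106/2423 ≈ 4.3747%

step 1 [0.5y] bond c/2=9/200: DF=(129371/125000 − 9/200·(0))/(1+9/200) = 619/625 ≈ 0.990400
step 2 [1y] zero: DF = P = 2423/2500 ≈ 0.969200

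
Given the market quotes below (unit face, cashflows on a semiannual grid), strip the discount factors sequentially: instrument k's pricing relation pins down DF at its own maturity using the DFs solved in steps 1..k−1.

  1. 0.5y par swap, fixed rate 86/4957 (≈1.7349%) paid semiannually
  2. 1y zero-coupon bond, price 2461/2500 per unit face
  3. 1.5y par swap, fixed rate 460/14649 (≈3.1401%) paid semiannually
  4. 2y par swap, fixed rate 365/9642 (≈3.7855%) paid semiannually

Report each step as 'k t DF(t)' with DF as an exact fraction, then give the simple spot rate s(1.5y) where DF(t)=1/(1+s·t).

1 1/2 4957/5000
2 1 2461/2500
3 3/2 477/500
4 2 927/1000
s(1.5y) = (1/(477/500) − 1)/(3/2) = 46/1431 ≈ 3.2145%

step 1 [0.5y] swap r/2=43/4957: DF=(1 − 43/4957·(0))/(1+43/4957) = 4957/5000 ≈ 0.991400
step 2 [1y] zero: DF = P = 2461/2500 ≈ 0.984400
step 3 [1.5y] swap r/2=230/14649: DF=(1 − 230/14649·(0.991400+0.984400))/(1+230/14649) = 477/500 ≈ 0.954000
step 4 [2y] swap r/2=365/19284: DF=(1 − 365/19284·(0.991400+0.984400+0.954000))/(1+365/19284) = 927/1000 ≈ 0.927000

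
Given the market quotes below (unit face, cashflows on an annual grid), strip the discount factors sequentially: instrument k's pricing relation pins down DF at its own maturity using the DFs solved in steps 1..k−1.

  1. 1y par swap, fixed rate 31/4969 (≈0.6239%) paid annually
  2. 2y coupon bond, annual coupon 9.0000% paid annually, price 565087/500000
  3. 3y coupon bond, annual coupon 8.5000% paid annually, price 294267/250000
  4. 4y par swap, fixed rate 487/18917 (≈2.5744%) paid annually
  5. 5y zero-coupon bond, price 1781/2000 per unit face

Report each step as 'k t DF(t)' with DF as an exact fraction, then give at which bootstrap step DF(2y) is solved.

1 1 4969/5000
2 2 2387/2500
3 3 4661/5000
4 4 4513/5000
5 5 1781/2000
DF(2y) is solved at step 2

step 1 [1y] swap r/1=31/4969: DF=(1 − 31/4969·(0))/(1+31/4969) = 4969/5000 ≈ 0.993800
step 2 [2y] bond c/1=9/100: DF=(565087/500000 − 9/100·(0.993800))/(1+9/100) = 2387/2500 ≈ 0.954800
step 3 [3y] bond c/1=17/200: DF=(294267/250000 − 17/200·(0.993800+0.954800))/(1+17/200) = 4661/5000 ≈ 0.932200
step 4 [4y] swap r/1=487/18917: DF=(1 − 487/18917·(0.993800+0.954800+0.932200))/(1+487/18917) = 4513/5000 ≈ 0.902600
step 5 [5y] zero: DF = P = 1781/2000 ≈ 0.890500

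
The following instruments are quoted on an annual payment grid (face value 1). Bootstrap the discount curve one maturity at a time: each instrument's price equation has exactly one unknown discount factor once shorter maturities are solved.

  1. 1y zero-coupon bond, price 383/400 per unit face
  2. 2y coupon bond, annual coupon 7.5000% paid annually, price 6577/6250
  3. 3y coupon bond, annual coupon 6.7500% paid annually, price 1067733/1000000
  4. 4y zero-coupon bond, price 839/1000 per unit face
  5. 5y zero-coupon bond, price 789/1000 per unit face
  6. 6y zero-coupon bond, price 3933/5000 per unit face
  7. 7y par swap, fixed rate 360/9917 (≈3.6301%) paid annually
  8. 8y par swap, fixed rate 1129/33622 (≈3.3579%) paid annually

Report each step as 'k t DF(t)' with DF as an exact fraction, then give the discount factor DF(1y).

step 1 [1y] zero: DF = P = 383/400 ≈ 0.957500
step 2 [2y] bond c/1=3/40: DF=(6577/6250 − 3/40·(0.957500))/(1+3/40) = 9121/10000 ≈ 0.912100
step 3 [3y] bond c/1=27/400: DF=(1067733/1000000 − 27/400·(0.957500+0.912100))/(1+27/400) = 441/500 ≈ 0.882000
step 4 [4y] zero: DF = P = 839/1000 ≈ 0.839000
step 5 [5y] zero: DF = P = 789/1000 ≈ 0.789000
step 6 [6y] zero: DF = P = 3933/5000 ≈ 0.786600
step 7 [7y] swap r/1=360/9917: DF=(1 − 360/9917·(0.957500+0.912100+0.882000+0.839000+0.789000+0.786600))/(1+360/9917) = 98/125 ≈ 0.784000
step 8 [8y] swap r/1=1129/33622: DF=(1 − 1129/33622·(0.957500+0.912100+0.882000+0.839000+0.789000+0.786600+0.784000))/(1+1129/33622) = 3871/5000 ≈ 0.774200

1 1 383/400
2 2 9121/10000
3 3 441/500
4 4 839/1000
5 5 789/1000
6 6 3933/5000
7 7 98/125
8 8 3871/5000
DF(1y) = 383/400 ≈ 0.957500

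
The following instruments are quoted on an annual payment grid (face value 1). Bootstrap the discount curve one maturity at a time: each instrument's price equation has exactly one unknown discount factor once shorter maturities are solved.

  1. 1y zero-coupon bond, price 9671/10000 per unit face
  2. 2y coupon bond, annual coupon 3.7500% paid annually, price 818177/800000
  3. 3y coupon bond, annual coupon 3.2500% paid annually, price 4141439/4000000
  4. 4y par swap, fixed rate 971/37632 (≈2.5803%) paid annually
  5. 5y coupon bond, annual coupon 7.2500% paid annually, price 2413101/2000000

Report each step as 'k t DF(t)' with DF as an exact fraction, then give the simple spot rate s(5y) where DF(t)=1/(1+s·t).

step 1 [1y] zero: DF = P = 9671/10000 ≈ 0.967100
step 2 [2y] bond c/1=3/80: DF=(818177/800000 − 3/80·(0.967100))/(1+3/80) = 2377/2500 ≈ 0.950800
step 3 [3y] bond c/1=13/400: DF=(4141439/4000000 − 13/400·(0.967100+0.950800))/(1+13/400) = 589/625 ≈ 0.942400
step 4 [4y] swap r/1=971/37632: DF=(1 − 971/37632·(0.967100+0.950800+0.942400))/(1+971/37632) = 9029/10000 ≈ 0.902900
step 5 [5y] bond c/1=29/400: DF=(2413101/2000000 − 29/400·(0.967100+0.950800+0.942400+0.902900))/(1+29/400) = 4353/5000 ≈ 0.870600

1 1 9671/10000
2 2 2377/2500
3 3 589/625
4 4 9029/10000
5 5 4353/5000
s(5y) = (1/(4353/5000) − 1)/(5) = 647/21765 ≈ 2.9727%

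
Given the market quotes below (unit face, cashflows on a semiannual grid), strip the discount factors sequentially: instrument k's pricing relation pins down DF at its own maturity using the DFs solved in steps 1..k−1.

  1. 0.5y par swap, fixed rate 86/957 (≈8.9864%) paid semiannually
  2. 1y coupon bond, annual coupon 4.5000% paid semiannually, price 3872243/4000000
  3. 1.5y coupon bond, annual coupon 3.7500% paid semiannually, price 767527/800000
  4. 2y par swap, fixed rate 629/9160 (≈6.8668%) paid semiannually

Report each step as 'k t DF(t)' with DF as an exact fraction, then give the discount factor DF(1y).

step 1 [0.5y] swap r/2=43/957: DF=(1 − 43/957·(0))/(1+43/957) = 957/1000 ≈ 0.957000
step 2 [1y] bond c/2=9/400: DF=(3872243/4000000 − 9/400·(0.957000))/(1+9/400) = 9257/10000 ≈ 0.925700
step 3 [1.5y] bond c/2=3/160: DF=(767527/800000 − 3/160·(0.957000+0.925700))/(1+3/160) = 9071/10000 ≈ 0.907100
step 4 [2y] swap r/2=629/18320: DF=(1 − 629/18320·(0.957000+0.925700+0.907100))/(1+629/18320) = 4371/5000 ≈ 0.874200

1 1/2 957/1000
2 1 9257/10000
3 3/2 9071/10000
4 2 4371/5000
DF(1y) = 9257/10000 ≈ 0.925700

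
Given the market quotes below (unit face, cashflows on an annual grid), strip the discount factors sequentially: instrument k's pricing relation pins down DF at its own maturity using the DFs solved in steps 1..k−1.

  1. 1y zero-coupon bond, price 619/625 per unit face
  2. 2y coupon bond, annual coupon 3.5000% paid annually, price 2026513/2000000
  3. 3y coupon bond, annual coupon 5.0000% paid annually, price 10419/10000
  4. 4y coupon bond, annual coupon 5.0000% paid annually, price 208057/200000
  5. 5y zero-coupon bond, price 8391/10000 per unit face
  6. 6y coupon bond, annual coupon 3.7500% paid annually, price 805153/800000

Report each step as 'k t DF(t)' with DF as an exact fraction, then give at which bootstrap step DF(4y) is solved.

step 1 [1y] zero: DF = P = 619/625 ≈ 0.990400
step 2 [2y] bond c/1=7/200: DF=(2026513/2000000 − 7/200·(0.990400))/(1+7/200) = 1891/2000 ≈ 0.945500
step 3 [3y] bond c/1=1/20: DF=(10419/10000 − 1/20·(0.990400+0.945500))/(1+1/20) = 9001/10000 ≈ 0.900100
step 4 [4y] bond c/1=1/20: DF=(208057/200000 − 1/20·(0.990400+0.945500+0.900100))/(1+1/20) = 8557/10000 ≈ 0.855700
step 5 [5y] zero: DF = P = 8391/10000 ≈ 0.839100
step 6 [6y] bond c/1=3/80: DF=(805153/800000 − 3/80·(0.990400+0.945500+0.900100+0.855700+0.839100))/(1+3/80) = 8063/10000 ≈ 0.806300

1 1 619/625
2 2 1891/2000
3 3 9001/10000
4 4 8557/10000
5 5 8391/10000
6 6 8063/10000
DF(4y) is solved at step 4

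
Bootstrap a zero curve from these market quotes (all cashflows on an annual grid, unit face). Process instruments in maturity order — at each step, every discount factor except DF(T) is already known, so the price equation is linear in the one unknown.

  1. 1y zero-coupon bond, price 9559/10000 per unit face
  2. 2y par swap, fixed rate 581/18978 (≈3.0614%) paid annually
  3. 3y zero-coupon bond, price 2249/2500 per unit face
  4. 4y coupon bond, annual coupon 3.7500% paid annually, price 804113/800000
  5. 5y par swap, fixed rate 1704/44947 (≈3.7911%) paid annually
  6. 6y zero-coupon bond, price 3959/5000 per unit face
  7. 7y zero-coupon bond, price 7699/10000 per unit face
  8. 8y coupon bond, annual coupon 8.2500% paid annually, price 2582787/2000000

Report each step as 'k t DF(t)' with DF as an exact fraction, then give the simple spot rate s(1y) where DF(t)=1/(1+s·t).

1 1 9559/10000
2 2 9419/10000
3 3 2249/2500
4 4 8677/10000
5 5 1037/1250
6 6 3959/5000
7 7 7699/10000
8 8 3657/5000
s(1y) = (1/(9559/10000) − 1)/(1) = 441/9559 ≈ 4.6135%

step 1 [1y] zero: DF = P = 9559/10000 ≈ 0.955900
step 2 [2y] swap r/1=581/18978: DF=(1 − 581/18978·(0.955900))/(1+581/18978) = 9419/10000 ≈ 0.941900
step 3 [3y] zero: DF = P = 2249/2500 ≈ 0.899600
step 4 [4y] bond c/1=3/80: DF=(804113/800000 − 3/80·(0.955900+0.941900+0.899600))/(1+3/80) = 8677/10000 ≈ 0.867700
step 5 [5y] swap r/1=1704/44947: DF=(1 − 1704/44947·(0.955900+0.941900+0.899600+0.867700))/(1+1704/44947) = 1037/1250 ≈ 0.829600
step 6 [6y] zero: DF = P = 3959/5000 ≈ 0.791800
step 7 [7y] zero: DF = P = 7699/10000 ≈ 0.769900
step 8 [8y] bond c/1=33/400: DF=(2582787/2000000 − 33/400·(0.955900+0.941900+0.899600+0.867700+0.829600+0.791800+0.769900))/(1+33/400) = 3657/5000 ≈ 0.731400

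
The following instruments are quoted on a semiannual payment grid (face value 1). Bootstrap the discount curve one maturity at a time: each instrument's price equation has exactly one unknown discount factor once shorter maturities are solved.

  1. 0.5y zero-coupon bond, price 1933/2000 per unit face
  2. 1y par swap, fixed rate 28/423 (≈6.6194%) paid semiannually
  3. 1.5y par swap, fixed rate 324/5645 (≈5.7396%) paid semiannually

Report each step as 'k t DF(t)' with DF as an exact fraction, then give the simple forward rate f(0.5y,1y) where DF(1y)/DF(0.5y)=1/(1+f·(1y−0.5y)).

1 1/2 1933/2000
2 1 937/1000
3 3/2 919/1000
f(0.5y,1y) = ((1933/2000)/(937/1000) − 1)/(1/2) = 59/937 ≈ 6.2967%

step 1 [0.5y] zero: DF = P = 1933/2000 ≈ 0.966500
step 2 [1y] swap r/2=14/423: DF=(1 − 14/423·(0.966500))/(1+14/423) = 937/1000 ≈ 0.937000
step 3 [1.5y] swap r/2=162/5645: DF=(1 − 162/5645·(0.966500+0.937000))/(1+162/5645) = 919/1000 ≈ 0.919000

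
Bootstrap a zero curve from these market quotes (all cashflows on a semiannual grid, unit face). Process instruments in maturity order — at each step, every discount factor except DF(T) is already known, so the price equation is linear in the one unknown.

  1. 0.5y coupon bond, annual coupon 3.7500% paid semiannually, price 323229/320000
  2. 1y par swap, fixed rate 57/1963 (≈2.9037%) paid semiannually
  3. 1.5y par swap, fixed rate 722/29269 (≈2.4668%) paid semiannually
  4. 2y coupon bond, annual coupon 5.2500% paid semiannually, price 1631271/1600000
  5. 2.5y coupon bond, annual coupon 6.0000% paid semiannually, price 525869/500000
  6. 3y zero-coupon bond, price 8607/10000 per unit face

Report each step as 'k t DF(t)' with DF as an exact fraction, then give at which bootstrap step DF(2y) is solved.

1 1/2 1983/2000
2 1 1943/2000
3 3/2 9639/10000
4 2 4593/5000
5 5/2 9091/10000
6 3 8607/10000
DF(2y) is solved at step 4

step 1 [0.5y] bond c/2=3/160: DF=(323229/320000 − 3/160·(0))/(1+3/160) = 1983/2000 ≈ 0.991500
step 2 [1y] swap r/2=57/3926: DF=(1 − 57/3926·(0.991500))/(1+57/3926) = 1943/2000 ≈ 0.971500
step 3 [1.5y] swap r/2=361/29269: DF=(1 − 361/29269·(0.991500+0.971500))/(1+361/29269) = 9639/10000 ≈ 0.963900
step 4 [2y] bond c/2=21/800: DF=(1631271/1600000 − 21/800·(0.991500+0.971500+0.963900))/(1+21/800) = 4593/5000 ≈ 0.918600
step 5 [2.5y] bond c/2=3/100: DF=(525869/500000 − 3/100·(0.991500+0.971500+0.963900+0.918600))/(1+3/100) = 9091/10000 ≈ 0.909100
step 6 [3y] zero: DF = P = 8607/10000 ≈ 0.860700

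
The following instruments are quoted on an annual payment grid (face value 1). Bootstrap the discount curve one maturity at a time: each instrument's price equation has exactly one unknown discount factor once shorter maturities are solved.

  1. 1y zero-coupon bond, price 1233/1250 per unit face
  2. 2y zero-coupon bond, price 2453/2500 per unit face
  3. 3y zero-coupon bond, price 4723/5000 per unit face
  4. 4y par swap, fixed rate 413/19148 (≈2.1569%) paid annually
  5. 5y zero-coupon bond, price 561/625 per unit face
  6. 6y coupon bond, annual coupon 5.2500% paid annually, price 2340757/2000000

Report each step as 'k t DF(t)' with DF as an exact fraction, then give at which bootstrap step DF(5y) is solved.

step 1 [1y] zero: DF = P = 1233/1250 ≈ 0.986400
step 2 [2y] zero: DF = P = 2453/2500 ≈ 0.981200
step 3 [3y] zero: DF = P = 4723/5000 ≈ 0.944600
step 4 [4y] swap r/1=413/19148: DF=(1 − 413/19148·(0.986400+0.981200+0.944600))/(1+413/19148) = 4587/5000 ≈ 0.917400
step 5 [5y] zero: DF = P = 561/625 ≈ 0.897600
step 6 [6y] bond c/1=21/400: DF=(2340757/2000000 − 21/400·(0.986400+0.981200+0.944600+0.917400+0.897600))/(1+21/400) = 4381/5000 ≈ 0.876200

1 1 1233/1250
2 2 2453/2500
3 3 4723/5000
4 4 4587/5000
5 5 561/625
6 6 4381/5000
DF(5y) is solved at step 5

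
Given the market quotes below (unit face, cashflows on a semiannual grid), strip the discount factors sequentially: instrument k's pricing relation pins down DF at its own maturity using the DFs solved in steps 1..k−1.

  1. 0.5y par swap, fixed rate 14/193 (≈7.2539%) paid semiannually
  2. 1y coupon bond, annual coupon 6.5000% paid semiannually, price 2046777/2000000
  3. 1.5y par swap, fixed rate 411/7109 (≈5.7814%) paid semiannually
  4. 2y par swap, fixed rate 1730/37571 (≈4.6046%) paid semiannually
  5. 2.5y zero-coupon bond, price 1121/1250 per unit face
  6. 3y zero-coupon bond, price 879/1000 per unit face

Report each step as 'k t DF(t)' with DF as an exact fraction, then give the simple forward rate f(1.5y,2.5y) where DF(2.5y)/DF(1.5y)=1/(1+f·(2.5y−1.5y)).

1 1/2 193/200
2 1 1201/1250
3 3/2 4589/5000
4 2 1827/2000
5 5/2 1121/1250
6 3 879/1000
f(1.5y,2.5y) = ((4589/5000)/(1121/1250) − 1)/(1) = 105/4484 ≈ 2.3417%

step 1 [0.5y] swap r/2=7/193: DF=(1 − 7/193·(0))/(1+7/193) = 193/200 ≈ 0.965000
step 2 [1y] bond c/2=13/400: DF=(2046777/2000000 − 13/400·(0.965000))/(1+13/400) = 1201/1250 ≈ 0.960800
step 3 [1.5y] swap r/2=411/14218: DF=(1 − 411/14218·(0.965000+0.960800))/(1+411/14218) = 4589/5000 ≈ 0.917800
step 4 [2y] swap r/2=865/37571: DF=(1 − 865/37571·(0.965000+0.960800+0.917800))/(1+865/37571) = 1827/2000 ≈ 0.913500
step 5 [2.5y] zero: DF = P = 1121/1250 ≈ 0.896800
step 6 [3y] zero: DF = P = 879/1000 ≈ 0.879000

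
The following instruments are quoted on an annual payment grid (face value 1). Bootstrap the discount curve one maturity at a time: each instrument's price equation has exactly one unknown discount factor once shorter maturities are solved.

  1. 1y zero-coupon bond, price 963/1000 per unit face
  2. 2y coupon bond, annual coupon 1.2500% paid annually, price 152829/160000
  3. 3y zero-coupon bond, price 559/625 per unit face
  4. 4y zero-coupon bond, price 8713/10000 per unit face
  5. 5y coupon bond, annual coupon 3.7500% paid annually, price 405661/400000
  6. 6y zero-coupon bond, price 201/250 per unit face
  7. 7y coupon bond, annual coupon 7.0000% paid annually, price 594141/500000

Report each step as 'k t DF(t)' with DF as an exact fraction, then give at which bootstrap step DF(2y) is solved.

1 1 963/1000
2 2 1863/2000
3 3 559/625
4 4 8713/10000
5 5 2113/2500
6 6 201/250
7 7 477/625
DF(2y) is solved at step 2

step 1 [1y] zero: DF = P = 963/1000 ≈ 0.963000
step 2 [2y] bond c/1=1/80: DF=(152829/160000 − 1/80·(0.963000))/(1+1/80) = 1863/2000 ≈ 0.931500
step 3 [3y] zero: DF = P = 559/625 ≈ 0.894400
step 4 [4y] zero: DF = P = 8713/10000 ≈ 0.871300
step 5 [5y] bond c/1=3/80: DF=(405661/400000 − 3/80·(0.963000+0.931500+0.894400+0.871300))/(1+3/80) = 2113/2500 ≈ 0.845200
step 6 [6y] zero: DF = P = 201/250 ≈ 0.804000
step 7 [7y] bond c/1=7/100: DF=(594141/500000 − 7/100·(0.963000+0.931500+0.894400+0.871300+0.845200+0.804000))/(1+7/100) = 477/625 ≈ 0.763200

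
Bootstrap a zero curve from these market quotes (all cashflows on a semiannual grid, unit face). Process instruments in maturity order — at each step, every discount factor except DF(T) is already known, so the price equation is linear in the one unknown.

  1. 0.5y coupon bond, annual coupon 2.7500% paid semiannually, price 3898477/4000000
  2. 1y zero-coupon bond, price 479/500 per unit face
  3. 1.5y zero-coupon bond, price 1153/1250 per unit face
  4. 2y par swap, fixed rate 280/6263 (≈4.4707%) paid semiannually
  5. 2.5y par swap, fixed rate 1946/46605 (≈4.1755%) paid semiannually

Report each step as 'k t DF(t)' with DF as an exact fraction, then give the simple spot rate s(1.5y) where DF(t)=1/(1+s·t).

1 1/2 4807/5000
2 1 479/500
3 3/2 1153/1250
4 2 229/250
5 5/2 9027/10000
s(1.5y) = (1/(1153/1250) − 1)/(3/2) = 194/3459 ≈ 5.6086%

step 1 [0.5y] bond c/2=11/800: DF=(3898477/4000000 − 11/800·(0))/(1+11/800) = 4807/5000 ≈ 0.961400
step 2 [1y] zero: DF = P = 479/500 ≈ 0.958000
step 3 [1.5y] zero: DF = P = 1153/1250 ≈ 0.922400
step 4 [2y] swap r/2=140/6263: DF=(1 − 140/6263·(0.961400+0.958000+0.922400))/(1+140/6263) = 229/250 ≈ 0.916000
step 5 [2.5y] swap r/2=973/46605: DF=(1 − 973/46605·(0.961400+0.958000+0.922400+0.916000))/(1+973/46605) = 9027/10000 ≈ 0.902700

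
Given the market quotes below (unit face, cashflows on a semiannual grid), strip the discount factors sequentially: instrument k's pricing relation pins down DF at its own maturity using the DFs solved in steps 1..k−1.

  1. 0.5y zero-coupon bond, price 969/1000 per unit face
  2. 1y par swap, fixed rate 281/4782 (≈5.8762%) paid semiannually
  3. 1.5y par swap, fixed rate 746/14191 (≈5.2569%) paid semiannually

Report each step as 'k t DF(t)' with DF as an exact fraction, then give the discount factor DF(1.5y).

step 1 [0.5y] zero: DF = P = 969/1000 ≈ 0.969000
step 2 [1y] swap r/2=281/9564: DF=(1 − 281/9564·(0.969000))/(1+281/9564) = 4719/5000 ≈ 0.943800
step 3 [1.5y] swap r/2=373/14191: DF=(1 − 373/14191·(0.969000+0.943800))/(1+373/14191) = 4627/5000 ≈ 0.925400

1 1/2 969/1000
2 1 4719/5000
3 3/2 4627/5000
DF(1.5y) = 4627/5000 ≈ 0.925400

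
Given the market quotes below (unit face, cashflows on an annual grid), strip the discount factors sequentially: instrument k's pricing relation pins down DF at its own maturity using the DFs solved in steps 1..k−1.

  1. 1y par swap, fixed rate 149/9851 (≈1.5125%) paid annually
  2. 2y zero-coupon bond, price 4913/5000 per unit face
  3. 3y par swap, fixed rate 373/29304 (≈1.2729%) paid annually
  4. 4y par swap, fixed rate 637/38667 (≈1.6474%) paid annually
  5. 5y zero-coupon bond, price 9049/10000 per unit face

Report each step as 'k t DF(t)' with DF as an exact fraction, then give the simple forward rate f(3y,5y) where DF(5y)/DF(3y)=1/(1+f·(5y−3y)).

step 1 [1y] swap r/1=149/9851: DF=(1 − 149/9851·(0))/(1+149/9851) = 9851/10000 ≈ 0.985100
step 2 [2y] zero: DF = P = 4913/5000 ≈ 0.982600
step 3 [3y] swap r/1=373/29304: DF=(1 − 373/29304·(0.985100+0.982600))/(1+373/29304) = 9627/10000 ≈ 0.962700
step 4 [4y] swap r/1=637/38667: DF=(1 − 637/38667·(0.985100+0.982600+0.962700))/(1+637/38667) = 9363/10000 ≈ 0.936300
step 5 [5y] zero: DF = P = 9049/10000 ≈ 0.904900

1 1 9851/10000
2 2 4913/5000
3 3 9627/10000
4 4 9363/10000
5 5 9049/10000
f(3y,5y) = ((9627/10000)/(9049/10000) − 1)/(2) = 289/9049 ≈ 3.1937%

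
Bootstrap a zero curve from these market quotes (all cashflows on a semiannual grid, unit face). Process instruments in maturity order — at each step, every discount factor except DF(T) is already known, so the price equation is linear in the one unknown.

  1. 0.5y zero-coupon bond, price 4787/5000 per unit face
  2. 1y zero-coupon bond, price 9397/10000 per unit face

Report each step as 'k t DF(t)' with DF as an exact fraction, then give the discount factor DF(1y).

step 1 [0.5y] zero: DF = P = 4787/5000 ≈ 0.957400
step 2 [1y] zero: DF = P = 9397/10000 ≈ 0.939700

1 1/2 4787/5000
2 1 9397/10000
DF(1y) = 9397/10000 ≈ 0.939700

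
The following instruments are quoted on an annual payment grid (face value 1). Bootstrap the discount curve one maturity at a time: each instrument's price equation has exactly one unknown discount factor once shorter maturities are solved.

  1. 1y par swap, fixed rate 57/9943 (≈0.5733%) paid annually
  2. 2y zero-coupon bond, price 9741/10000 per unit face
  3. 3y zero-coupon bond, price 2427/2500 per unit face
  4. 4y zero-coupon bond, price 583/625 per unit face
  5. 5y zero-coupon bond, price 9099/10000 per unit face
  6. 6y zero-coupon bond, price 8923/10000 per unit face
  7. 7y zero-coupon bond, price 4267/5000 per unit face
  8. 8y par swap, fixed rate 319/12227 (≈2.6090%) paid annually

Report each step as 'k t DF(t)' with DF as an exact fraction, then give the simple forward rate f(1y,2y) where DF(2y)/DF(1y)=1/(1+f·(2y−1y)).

step 1 [1y] swap r/1=57/9943: DF=(1 − 57/9943·(0))/(1+57/9943) = 9943/10000 ≈ 0.994300
step 2 [2y] zero: DF = P = 9741/10000 ≈ 0.974100
step 3 [3y] zero: DF = P = 2427/2500 ≈ 0.970800
step 4 [4y] zero: DF = P = 583/625 ≈ 0.932800
step 5 [5y] zero: DF = P = 9099/10000 ≈ 0.909900
step 6 [6y] zero: DF = P = 8923/10000 ≈ 0.892300
step 7 [7y] zero: DF = P = 4267/5000 ≈ 0.853400
step 8 [8y] swap r/1=319/12227: DF=(1 − 319/12227·(0.994300+0.974100+0.970800+0.932800+0.909900+0.892300+0.853400))/(1+319/12227) = 4043/5000 ≈ 0.808600

1 1 9943/10000
2 2 9741/10000
3 3 2427/2500
4 4 583/625
5 5 9099/10000
6 6 8923/10000
7 7 4267/5000
8 8 4043/5000
f(1y,2y) = ((9943/10000)/(9741/10000) − 1)/(1) = 202/9741 ≈ 2.0737%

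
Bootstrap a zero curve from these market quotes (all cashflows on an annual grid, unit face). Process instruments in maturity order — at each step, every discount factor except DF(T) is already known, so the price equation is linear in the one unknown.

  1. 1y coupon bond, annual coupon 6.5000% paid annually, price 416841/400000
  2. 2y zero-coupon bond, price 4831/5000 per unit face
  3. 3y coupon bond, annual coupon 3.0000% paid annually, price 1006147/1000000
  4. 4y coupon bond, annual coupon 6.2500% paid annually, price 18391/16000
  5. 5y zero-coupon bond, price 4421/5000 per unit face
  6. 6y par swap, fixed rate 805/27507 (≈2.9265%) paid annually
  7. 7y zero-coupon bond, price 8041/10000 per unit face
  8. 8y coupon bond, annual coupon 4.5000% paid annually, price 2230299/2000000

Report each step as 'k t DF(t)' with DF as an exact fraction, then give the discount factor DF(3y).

1 1 1957/2000
2 2 4831/5000
3 3 4601/5000
4 4 9133/10000
5 5 4421/5000
6 6 839/1000
7 7 8041/10000
8 8 1989/2500
DF(3y) = 4601/5000 ≈ 0.920200

step 1 [1y] bond c/1=13/200: DF=(416841/400000 − 13/200·(0))/(1+13/200) = 1957/2000 ≈ 0.978500
step 2 [2y] zero: DF = P = 4831/5000 ≈ 0.966200
step 3 [3y] bond c/1=3/100: DF=(1006147/1000000 − 3/100·(0.978500+0.966200))/(1+3/100) = 4601/5000 ≈ 0.920200
step 4 [4y] bond c/1=1/16: DF=(18391/16000 − 1/16·(0.978500+0.966200+0.920200))/(1+1/16) = 9133/10000 ≈ 0.913300
step 5 [5y] zero: DF = P = 4421/5000 ≈ 0.884200
step 6 [6y] swap r/1=805/27507: DF=(1 − 805/27507·(0.978500+0.966200+0.920200+0.913300+0.884200))/(1+805/27507) = 839/1000 ≈ 0.839000
step 7 [7y] zero: DF = P = 8041/10000 ≈ 0.804100
step 8 [8y] bond c/1=9/200: DF=(2230299/2000000 − 9/200·(0.978500+0.966200+0.920200+0.913300+0.884200+0.839000+0.804100))/(1+9/200) = 1989/2500 ≈ 0.795600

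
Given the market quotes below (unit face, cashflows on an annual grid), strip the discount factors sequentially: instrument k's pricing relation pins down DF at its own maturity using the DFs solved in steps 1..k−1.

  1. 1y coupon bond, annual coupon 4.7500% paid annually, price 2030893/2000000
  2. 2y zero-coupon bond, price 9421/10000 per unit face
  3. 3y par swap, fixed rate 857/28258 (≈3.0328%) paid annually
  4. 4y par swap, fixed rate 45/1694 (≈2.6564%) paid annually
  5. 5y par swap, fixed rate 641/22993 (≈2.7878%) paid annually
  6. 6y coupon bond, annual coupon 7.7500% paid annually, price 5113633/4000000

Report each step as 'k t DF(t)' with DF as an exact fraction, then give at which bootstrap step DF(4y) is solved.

step 1 [1y] bond c/1=19/400: DF=(2030893/2000000 − 19/400·(0))/(1+19/400) = 4847/5000 ≈ 0.969400
step 2 [2y] zero: DF = P = 9421/10000 ≈ 0.942100
step 3 [3y] swap r/1=857/28258: DF=(1 − 857/28258·(0.969400+0.942100))/(1+857/28258) = 9143/10000 ≈ 0.914300
step 4 [4y] swap r/1=45/1694: DF=(1 − 45/1694·(0.969400+0.942100+0.914300))/(1+45/1694) = 901/1000 ≈ 0.901000
step 5 [5y] swap r/1=641/22993: DF=(1 − 641/22993·(0.969400+0.942100+0.914300+0.901000))/(1+641/22993) = 4359/5000 ≈ 0.871800
step 6 [6y] bond c/1=31/400: DF=(5113633/4000000 − 31/400·(0.969400+0.942100+0.914300+0.901000+0.871800))/(1+31/400) = 8557/10000 ≈ 0.855700

1 1 4847/5000
2 2 9421/10000
3 3 9143/10000
4 4 901/1000
5 5 4359/5000
6 6 8557/10000
DF(4y) is solved at step 4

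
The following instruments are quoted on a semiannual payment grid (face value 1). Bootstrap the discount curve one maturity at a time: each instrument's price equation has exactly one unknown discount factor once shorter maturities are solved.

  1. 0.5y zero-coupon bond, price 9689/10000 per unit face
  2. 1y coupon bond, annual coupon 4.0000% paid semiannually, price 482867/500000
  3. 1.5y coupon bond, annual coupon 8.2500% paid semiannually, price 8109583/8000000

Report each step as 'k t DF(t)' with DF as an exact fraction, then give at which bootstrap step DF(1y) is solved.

1 1/2 9689/10000
2 1 4639/5000
3 3/2 1123/1250
DF(1y) is solved at step 2

step 1 [0.5y] zero: DF = P = 9689/10000 ≈ 0.968900
step 2 [1y] bond c/2=1/50: DF=(482867/500000 − 1/50·(0.968900))/(1+1/50) = 4639/5000 ≈ 0.927800
step 3 [1.5y] bond c/2=33/800: DF=(8109583/8000000 − 33/800·(0.968900+0.927800))/(1+33/800) = 1123/1250 ≈ 0.898400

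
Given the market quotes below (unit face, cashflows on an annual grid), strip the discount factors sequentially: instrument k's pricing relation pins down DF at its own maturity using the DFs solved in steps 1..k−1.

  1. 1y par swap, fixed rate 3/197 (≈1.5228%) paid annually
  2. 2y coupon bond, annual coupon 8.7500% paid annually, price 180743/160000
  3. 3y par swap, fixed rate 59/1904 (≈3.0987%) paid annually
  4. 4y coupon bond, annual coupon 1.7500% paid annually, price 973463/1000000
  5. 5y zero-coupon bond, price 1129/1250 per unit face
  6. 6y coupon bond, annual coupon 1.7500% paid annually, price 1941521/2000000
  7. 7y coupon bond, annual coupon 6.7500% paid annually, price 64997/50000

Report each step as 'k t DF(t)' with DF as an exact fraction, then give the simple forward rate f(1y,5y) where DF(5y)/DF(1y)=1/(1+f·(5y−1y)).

1 1 197/200
2 2 1919/2000
3 3 1823/2000
4 4 2269/2500
5 5 1129/1250
6 6 4369/5000
7 7 4337/5000
f(1y,5y) = ((197/200)/(1129/1250) − 1)/(4) = 409/18064 ≈ 2.2642%

step 1 [1y] swap r/1=3/197: DF=(1 − 3/197·(0))/(1+3/197) = 197/200 ≈ 0.985000
step 2 [2y] bond c/1=7/80: DF=(180743/160000 − 7/80·(0.985000))/(1+7/80) = 1919/2000 ≈ 0.959500
step 3 [3y] swap r/1=59/1904: DF=(1 − 59/1904·(0.985000+0.959500))/(1+59/1904) = 1823/2000 ≈ 0.911500
step 4 [4y] bond c/1=7/400: DF=(973463/1000000 − 7/400·(0.985000+0.959500+0.911500))/(1+7/400) = 2269/2500 ≈ 0.907600
step 5 [5y] zero: DF = P = 1129/1250 ≈ 0.903200
step 6 [6y] bond c/1=7/400: DF=(1941521/2000000 − 7/400·(0.985000+0.959500+0.911500+0.907600+0.903200))/(1+7/400) = 4369/5000 ≈ 0.873800
step 7 [7y] bond c/1=27/400: DF=(64997/50000 − 27/400·(0.985000+0.959500+0.911500+0.907600+0.903200+0.873800))/(1+27/400) = 4337/5000 ≈ 0.867400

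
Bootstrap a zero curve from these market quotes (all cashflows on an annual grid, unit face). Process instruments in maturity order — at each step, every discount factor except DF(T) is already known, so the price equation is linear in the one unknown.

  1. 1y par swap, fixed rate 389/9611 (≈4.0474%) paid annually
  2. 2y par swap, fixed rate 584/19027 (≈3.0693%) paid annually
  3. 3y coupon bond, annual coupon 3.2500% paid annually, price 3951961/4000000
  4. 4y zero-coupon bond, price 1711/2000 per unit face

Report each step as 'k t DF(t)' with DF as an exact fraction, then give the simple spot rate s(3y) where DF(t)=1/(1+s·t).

1 1 9611/10000
2 2 1177/1250
3 3 897/1000
4 4 1711/2000
s(3y) = (1/(897/1000) − 1)/(3) = 103/2691 ≈ 3.8276%

step 1 [1y] swap r/1=389/9611: DF=(1 − 389/9611·(0))/(1+389/9611) = 9611/10000 ≈ 0.961100
step 2 [2y] swap r/1=584/19027: DF=(1 − 584/19027·(0.961100))/(1+584/19027) = 1177/1250 ≈ 0.941600
step 3 [3y] bond c/1=13/400: DF=(3951961/4000000 − 13/400·(0.961100+0.941600))/(1+13/400) = 897/1000 ≈ 0.897000
step 4 [4y] zero: DF = P = 1711/2000 ≈ 0.855500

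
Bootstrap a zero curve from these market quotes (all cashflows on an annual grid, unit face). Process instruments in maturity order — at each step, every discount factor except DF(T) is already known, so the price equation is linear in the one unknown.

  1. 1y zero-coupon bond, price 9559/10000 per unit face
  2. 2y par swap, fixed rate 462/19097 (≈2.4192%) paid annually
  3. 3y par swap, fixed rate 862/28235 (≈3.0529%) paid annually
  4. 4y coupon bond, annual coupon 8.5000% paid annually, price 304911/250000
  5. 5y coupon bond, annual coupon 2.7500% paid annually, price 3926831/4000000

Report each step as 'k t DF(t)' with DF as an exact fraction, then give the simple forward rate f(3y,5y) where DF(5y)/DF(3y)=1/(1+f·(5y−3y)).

step 1 [1y] zero: DF = P = 9559/10000 ≈ 0.955900
step 2 [2y] swap r/1=462/19097: DF=(1 − 462/19097·(0.955900))/(1+462/19097) = 4769/5000 ≈ 0.953800
step 3 [3y] swap r/1=862/28235: DF=(1 − 862/28235·(0.955900+0.953800))/(1+862/28235) = 4569/5000 ≈ 0.913800
step 4 [4y] bond c/1=17/200: DF=(304911/250000 − 17/200·(0.955900+0.953800+0.913800))/(1+17/200) = 9029/10000 ≈ 0.902900
step 5 [5y] bond c/1=11/400: DF=(3926831/4000000 − 11/400·(0.955900+0.953800+0.913800+0.902900))/(1+11/400) = 8557/10000 ≈ 0.855700

1 1 9559/10000
2 2 4769/5000
3 3 4569/5000
4 4 9029/10000
5 5 8557/10000
f(3y,5y) = ((4569/5000)/(8557/10000) − 1)/(2) = 581/17114 ≈ 3.3949%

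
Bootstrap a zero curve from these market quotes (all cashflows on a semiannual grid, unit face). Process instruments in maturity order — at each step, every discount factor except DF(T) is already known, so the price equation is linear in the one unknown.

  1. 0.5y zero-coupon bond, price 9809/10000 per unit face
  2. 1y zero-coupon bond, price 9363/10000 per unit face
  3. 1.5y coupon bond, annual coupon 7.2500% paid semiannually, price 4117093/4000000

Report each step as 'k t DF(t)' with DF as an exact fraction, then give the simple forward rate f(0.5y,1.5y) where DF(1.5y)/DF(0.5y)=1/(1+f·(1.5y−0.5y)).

1 1/2 9809/10000
2 1 9363/10000
3 3/2 4631/5000
f(0.5y,1.5y) = ((9809/10000)/(4631/5000) − 1)/(1) = 547/9262 ≈ 5.9059%

step 1 [0.5y] zero: DF = P = 9809/10000 ≈ 0.980900
step 2 [1y] zero: DF = P = 9363/10000 ≈ 0.936300
step 3 [1.5y] bond c/2=29/800: DF=(4117093/4000000 − 29/800·(0.980900+0.936300))/(1+29/800) = 4631/5000 ≈ 0.926200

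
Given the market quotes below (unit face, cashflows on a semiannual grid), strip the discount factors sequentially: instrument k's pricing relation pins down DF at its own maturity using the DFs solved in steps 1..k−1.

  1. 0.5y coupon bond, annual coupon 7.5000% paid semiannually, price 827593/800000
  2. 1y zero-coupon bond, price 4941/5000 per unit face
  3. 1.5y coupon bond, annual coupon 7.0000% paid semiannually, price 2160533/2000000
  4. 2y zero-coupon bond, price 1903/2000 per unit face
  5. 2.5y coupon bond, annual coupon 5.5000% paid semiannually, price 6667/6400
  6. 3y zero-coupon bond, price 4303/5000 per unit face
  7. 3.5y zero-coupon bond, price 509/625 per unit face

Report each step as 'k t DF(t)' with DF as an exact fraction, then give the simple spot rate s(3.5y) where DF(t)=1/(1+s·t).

1 1/2 9971/10000
2 1 4941/5000
3 3/2 4883/5000
4 2 1903/2000
5 5/2 9091/10000
6 3 4303/5000
7 7/2 509/625
s(3.5y) = (1/(509/625) − 1)/(7/2) = 232/3563 ≈ 6.5114%

step 1 [0.5y] bond c/2=3/80: DF=(827593/800000 − 3/80·(0))/(1+3/80) = 9971/10000 ≈ 0.997100
step 2 [1y] zero: DF = P = 4941/5000 ≈ 0.988200
step 3 [1.5y] bond c/2=7/200: DF=(2160533/2000000 − 7/200·(0.997100+0.988200))/(1+7/200) = 4883/5000 ≈ 0.976600
step 4 [2y] zero: DF = P = 1903/2000 ≈ 0.951500
step 5 [2.5y] bond c/2=11/400: DF=(6667/6400 − 11/400·(0.997100+0.988200+0.976600+0.951500))/(1+11/400) = 9091/10000 ≈ 0.909100
step 6 [3y] zero: DF = P = 4303/5000 ≈ 0.860600
step 7 [3.5y] zero: DF = P = 509/625 ≈ 0.814400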